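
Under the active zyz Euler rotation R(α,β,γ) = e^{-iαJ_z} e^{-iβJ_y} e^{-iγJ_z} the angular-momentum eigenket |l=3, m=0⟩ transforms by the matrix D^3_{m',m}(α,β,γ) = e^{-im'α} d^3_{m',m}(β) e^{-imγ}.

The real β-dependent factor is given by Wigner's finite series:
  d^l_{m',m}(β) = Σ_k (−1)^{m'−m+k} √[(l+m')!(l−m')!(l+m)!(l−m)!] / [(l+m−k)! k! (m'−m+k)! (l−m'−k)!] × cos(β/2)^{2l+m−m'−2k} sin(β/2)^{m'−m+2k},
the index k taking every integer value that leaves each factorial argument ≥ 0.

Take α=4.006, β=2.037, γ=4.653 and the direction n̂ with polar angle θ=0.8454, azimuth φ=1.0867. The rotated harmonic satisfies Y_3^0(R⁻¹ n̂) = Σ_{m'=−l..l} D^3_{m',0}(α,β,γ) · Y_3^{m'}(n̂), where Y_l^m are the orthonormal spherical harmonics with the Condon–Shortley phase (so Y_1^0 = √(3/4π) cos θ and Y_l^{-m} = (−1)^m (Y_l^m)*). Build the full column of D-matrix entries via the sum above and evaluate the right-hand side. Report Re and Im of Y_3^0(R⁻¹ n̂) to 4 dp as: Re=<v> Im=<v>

Need the full column D^3_{m',0} for m'=−3..3 at α=4.006, β=2.037, γ=4.653.
cos(β/2)=0.524644, sin(β/2)=0.851322
d^3_{-3,0}: single k=3 term ⇒ +0.398464;  D = +0.340040-0.207718i
d^3_{-2,0}: k∈[2..3] ⇒ +0.300750 -0.791890 = -0.491140;  D = +0.077287-0.485021i
d^3_{-1,0}: k∈[1..3] ⇒ +0.117221 -0.925948 +0.812689 = +0.003962;  D = -0.002572-0.003014i
d^3_{0,0}: k∈[0..3] ⇒ +0.020854 -0.494183 +1.301208 -0.380683 = +0.447196;  D = +0.447196+0.000000i
d^3_{1,0}: k∈[0..2] ⇒ -0.117221 +0.925948 -0.812689 = -0.003962;  D = +0.002572-0.003014i
d^3_{2,0}: k∈[0..1] ⇒ +0.300750 -0.791890 = -0.491140;  D = +0.077287+0.485021i
d^3_{3,0}: single k=0 term ⇒ -0.398464;  D = -0.340040-0.207718i
Y_3^{m'}(θ=0.8454,φ=1.0867) and Σ D·Y over m':
  (+0.3400-0.2077i)·(-0.1736+0.0207i)  (+0.0773-0.4850i)·(-0.2151-0.3127i)  (-0.0026-0.0030i)·(+0.1351-0.2570i)  (+0.4472+0.0000i)·(-0.1979+0.0000i)  (+0.0026-0.0030i)·(-0.1351-0.2570i)  (+0.0773+0.4850i)·(-0.2151+0.3127i)  (-0.3400-0.2077i)·(+0.1736+0.0207i)
Y_3^0(R⁻¹ n̂) = -0.536803+0.000000i

Re=-0.5368 Im=0.0000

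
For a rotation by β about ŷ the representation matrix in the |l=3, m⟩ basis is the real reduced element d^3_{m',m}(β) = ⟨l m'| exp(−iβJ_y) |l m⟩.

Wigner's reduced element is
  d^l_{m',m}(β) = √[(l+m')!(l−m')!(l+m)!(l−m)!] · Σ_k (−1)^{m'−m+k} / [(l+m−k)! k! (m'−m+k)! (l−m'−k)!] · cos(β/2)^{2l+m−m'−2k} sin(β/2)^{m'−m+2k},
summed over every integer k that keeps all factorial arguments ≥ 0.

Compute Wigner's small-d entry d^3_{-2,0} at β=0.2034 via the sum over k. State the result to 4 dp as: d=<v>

d^3_{-2,0}(β=0.2034) via Wigner's sum:
Half-angle: c=0.994833, s=0.101525. N=√(1·120·6·6)=65.726707
k: max(0,(0)−(-2))=2 … min(3+(0),3−(-2))=3
  k=2: (−1)^0·65.7267/(12)·0.9948^4·0.1015^2 = +0.055297
  k=3: (−1)^1·65.7267/(12)·0.9948^2·0.1015^4 = -0.000576
d^3_{-2,0}(0.2034) = +0.055297 -0.000576 = +0.054722

d=0.0547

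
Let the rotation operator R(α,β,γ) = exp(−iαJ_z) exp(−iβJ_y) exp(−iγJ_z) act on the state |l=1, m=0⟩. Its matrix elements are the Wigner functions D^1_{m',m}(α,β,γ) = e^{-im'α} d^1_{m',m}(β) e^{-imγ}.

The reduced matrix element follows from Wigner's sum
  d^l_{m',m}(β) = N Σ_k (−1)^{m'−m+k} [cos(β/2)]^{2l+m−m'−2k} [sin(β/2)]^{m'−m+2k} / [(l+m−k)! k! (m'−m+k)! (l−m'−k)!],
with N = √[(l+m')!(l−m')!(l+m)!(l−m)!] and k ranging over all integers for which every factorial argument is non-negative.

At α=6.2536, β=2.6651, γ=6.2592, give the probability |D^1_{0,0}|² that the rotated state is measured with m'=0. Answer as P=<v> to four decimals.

Split into d^1_{0,0}(β=2.6651) × two z-phases.
Half-angle: c=0.235999, s=0.971753. N=√(1·1·1·1)=1.000000
k: max(0,(0)−(0))=0 … min(1+(0),1−(0))=1
  k=0: (−1)^0·1.0000/(1)·0.2360^2·0.9718^0 = +0.055695
  k=1: (−1)^1·1.0000/(1)·0.2360^0·0.9718^2 = -0.944305
d^1_{0,0}(2.6651) = +0.055695 -0.944305 = -0.888609
|D^1_{0,0}|² = |d^1_{0,0}(β)|² = (-0.888609)² = 0.789626 (the z-rotation phases have unit modulus)

P=0.7896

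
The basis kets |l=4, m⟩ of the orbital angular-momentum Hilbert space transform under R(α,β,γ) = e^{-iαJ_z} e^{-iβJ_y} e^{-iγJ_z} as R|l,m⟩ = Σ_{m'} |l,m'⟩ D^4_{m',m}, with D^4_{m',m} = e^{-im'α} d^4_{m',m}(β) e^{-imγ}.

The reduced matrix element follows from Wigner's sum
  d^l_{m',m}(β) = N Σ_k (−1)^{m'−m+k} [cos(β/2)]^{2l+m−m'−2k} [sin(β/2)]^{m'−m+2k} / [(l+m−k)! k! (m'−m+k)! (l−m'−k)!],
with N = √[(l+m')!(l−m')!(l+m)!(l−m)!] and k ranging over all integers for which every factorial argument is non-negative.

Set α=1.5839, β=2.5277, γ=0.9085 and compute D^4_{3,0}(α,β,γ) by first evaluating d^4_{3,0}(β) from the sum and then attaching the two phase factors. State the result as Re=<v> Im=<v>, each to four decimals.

First d^4_{3,0}(β=2.5277), then the phase factors e^{-i(3)α} and e^{-i(0)γ}:
Half-angle: c=0.302149, s=0.953261. N=√(5040·1·24·24)=1703.830978
k: max(0,(0)−(3))=0 … min(4+(0),4−(3))=1
  k=0: (−1)^3·1703.8310/(144)·0.3021^5·0.9533^3 = -0.025811
  k=1: (−1)^4·1703.8310/(144)·0.3021^3·0.9533^5 = +0.256913
d^4_{3,0}(2.5277) = -0.025811 +0.256913 = +0.231102
Attach z-rotation phases: D = e^{-i(3)(1.5839)}·(+0.231102)·e^{-i(0)(0.9085)} = +0.009083+0.230924i

Re=0.0091 Im=0.2309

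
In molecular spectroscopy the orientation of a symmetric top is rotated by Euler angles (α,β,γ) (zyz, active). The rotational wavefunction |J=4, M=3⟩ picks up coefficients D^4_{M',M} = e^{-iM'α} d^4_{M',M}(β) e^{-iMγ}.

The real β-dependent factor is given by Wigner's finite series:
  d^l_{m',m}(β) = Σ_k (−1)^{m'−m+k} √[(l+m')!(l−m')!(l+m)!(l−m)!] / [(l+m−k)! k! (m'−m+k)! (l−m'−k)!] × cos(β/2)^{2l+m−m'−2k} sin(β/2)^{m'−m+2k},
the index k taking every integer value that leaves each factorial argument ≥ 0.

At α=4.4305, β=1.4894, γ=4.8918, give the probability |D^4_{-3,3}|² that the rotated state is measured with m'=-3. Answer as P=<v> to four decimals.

P=0.1039

D^4_{-3,3}(4.4305,1.4894,4.8918) = e^{-i·-3·4.4305}·d^4_{-3,3}(1.4894)·e^{-i·3·4.8918}. Compute d first:
With c≡cos(β/2)=0.735291 and s≡sin(β/2)=0.677751, N=[1·5040·5040·1]^{1/2}=5040.000000
k∈{6,7} keeps every argument non-negative
  k=6: (−1)^0·5040.0000/(720)·0.7353^2·0.6778^6 = +0.366808
  k=7: (−1)^1·5040.0000/(5040)·0.7353^0·0.6778^8 = -0.044521
d^4_{-3,3}(1.4894) = +0.366808 -0.044521 = +0.322287
|D^4_{-3,3}|² = |d^4_{-3,3}(β)|² = (+0.322287)² = 0.103869 (the z-rotation phases have unit modulus)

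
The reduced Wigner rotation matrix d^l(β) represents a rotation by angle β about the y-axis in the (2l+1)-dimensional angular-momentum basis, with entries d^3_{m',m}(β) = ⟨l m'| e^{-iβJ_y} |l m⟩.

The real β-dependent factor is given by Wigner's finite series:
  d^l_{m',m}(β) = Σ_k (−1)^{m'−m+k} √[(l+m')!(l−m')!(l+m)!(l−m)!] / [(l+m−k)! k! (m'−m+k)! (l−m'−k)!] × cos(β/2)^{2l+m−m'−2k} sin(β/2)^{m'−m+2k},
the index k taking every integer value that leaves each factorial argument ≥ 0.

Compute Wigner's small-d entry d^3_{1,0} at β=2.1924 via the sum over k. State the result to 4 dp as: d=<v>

d^3_{1,0}(β=2.1924) via Wigner's sum:
Half-angle: c=0.456979, s=0.889477. N=√(24·2·6·6)=41.569219
Admissible k: 0..2 (factorial args all ≥0)
  k=0: (−1)^1·41.5692/(12)·0.4570^5·0.8895^1 = -0.061406
  k=1: (−1)^2·41.5692/(4)·0.4570^3·0.8895^3 = +0.697921
  k=2: (−1)^3·41.5692/(12)·0.4570^1·0.8895^5 = -0.881377
d^3_{1,0}(2.1924) = -0.061406 +0.697921 -0.881377 = -0.244861

d=-0.2449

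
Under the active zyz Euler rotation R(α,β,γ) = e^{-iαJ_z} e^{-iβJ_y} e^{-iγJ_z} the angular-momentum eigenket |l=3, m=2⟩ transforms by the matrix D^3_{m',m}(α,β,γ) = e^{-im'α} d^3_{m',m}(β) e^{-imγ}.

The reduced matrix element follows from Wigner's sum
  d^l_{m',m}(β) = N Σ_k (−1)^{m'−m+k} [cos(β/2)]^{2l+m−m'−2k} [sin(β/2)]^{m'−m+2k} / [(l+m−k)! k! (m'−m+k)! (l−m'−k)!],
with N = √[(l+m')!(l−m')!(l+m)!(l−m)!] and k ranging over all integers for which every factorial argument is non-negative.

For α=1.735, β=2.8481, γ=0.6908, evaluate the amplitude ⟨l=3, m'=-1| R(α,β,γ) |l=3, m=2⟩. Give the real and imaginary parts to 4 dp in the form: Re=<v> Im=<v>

Re=-0.3930 Im=-0.1450

Split into d^3_{-1,2}(β=2.8481) × two z-phases.
c=cos(2.8481/2)=0.146220, s=sin(2.8481/2)=0.989252; N=√[2·24·120·1]=75.894664
Admissible k: 3..4 (factorial args all ≥0)
  k=3: (−1)^0·75.8947/(12)·0.1462^3·0.9893^3 = +0.019141
  k=4: (−1)^1·75.8947/(24)·0.1462^1·0.9893^5 = -0.438069
d^3_{-1,2}(2.8481) = +0.019141 -0.438069 = -0.418927
Attach z-rotation phases: D = e^{-i(-1)(1.735)}·(-0.418927)·e^{-i(2)(0.6908)} = -0.393038-0.144986i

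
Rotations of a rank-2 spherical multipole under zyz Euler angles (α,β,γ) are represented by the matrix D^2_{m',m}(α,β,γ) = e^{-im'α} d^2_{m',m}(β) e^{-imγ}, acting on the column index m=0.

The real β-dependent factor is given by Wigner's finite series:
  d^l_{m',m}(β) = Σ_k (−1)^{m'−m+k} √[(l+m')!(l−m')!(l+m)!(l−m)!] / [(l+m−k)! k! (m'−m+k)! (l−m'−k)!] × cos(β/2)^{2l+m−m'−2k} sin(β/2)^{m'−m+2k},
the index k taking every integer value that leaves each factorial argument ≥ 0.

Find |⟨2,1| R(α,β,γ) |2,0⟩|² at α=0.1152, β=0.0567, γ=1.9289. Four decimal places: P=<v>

P=0.0048

First d^2_{1,0}(β=0.0567), then the phase factors e^{-i(1)α} and e^{-i(0)γ}:
Half-angle: c=0.999598, s=0.028346. N=√(6·1·2·2)=4.898979
k: max(0,(0)−(1))=0 … min(2+(0),2−(1))=1
  k=0: (−1)^1·4.8990/(2)·0.9996^3·0.0283^1 = -0.069350
  k=1: (−1)^2·4.8990/(2)·0.9996^1·0.0283^3 = +0.000056
d^2_{1,0}(0.0567) = -0.069350 +0.000056 = -0.069294
|D^2_{1,0}|² = |d^2_{1,0}(β)|² = (-0.069294)² = 0.004802 (the z-rotation phases have unit modulus)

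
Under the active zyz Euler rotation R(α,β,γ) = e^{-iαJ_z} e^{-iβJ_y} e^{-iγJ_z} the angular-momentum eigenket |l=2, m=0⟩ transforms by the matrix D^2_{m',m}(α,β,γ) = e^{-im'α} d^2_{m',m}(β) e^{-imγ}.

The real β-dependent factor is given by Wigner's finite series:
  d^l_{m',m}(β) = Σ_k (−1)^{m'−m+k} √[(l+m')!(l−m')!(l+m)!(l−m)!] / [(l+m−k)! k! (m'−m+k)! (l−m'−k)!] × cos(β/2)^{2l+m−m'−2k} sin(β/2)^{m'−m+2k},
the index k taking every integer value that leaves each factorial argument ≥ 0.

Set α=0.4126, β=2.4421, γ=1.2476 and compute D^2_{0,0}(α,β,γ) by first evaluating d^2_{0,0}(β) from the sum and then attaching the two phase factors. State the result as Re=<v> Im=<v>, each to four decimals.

Re=0.3782 Im=0.0000

D^2_{0,0}(0.4126,2.4421,1.2476) = e^{-i·0·0.4126}·d^2_{0,0}(2.4421)·e^{-i·0·1.2476}. Compute d first:
With c≡cos(β/2)=0.342660 and s≡sin(β/2)=0.939460, N=[2·2·2·2]^{1/2}=4.000000
k∈{0,1,2} keeps every argument non-negative
  k=0: (−1)^0·4.0000/(4)·0.3427^4·0.9395^0 = +0.013786
  k=1: (−1)^1·4.0000/(1)·0.3427^2·0.9395^2 = -0.414517
  k=2: (−1)^2·4.0000/(4)·0.3427^0·0.9395^4 = +0.778955
d^2_{0,0}(2.4421) = +0.013786 -0.414517 +0.778955 = +0.378225
Phases: e^{-i·(0)·0.4126}=+1.000000+0.000000i, e^{-i·(0)·1.2476}=+1.000000+0.000000i ⇒ D=+0.378225+0.000000i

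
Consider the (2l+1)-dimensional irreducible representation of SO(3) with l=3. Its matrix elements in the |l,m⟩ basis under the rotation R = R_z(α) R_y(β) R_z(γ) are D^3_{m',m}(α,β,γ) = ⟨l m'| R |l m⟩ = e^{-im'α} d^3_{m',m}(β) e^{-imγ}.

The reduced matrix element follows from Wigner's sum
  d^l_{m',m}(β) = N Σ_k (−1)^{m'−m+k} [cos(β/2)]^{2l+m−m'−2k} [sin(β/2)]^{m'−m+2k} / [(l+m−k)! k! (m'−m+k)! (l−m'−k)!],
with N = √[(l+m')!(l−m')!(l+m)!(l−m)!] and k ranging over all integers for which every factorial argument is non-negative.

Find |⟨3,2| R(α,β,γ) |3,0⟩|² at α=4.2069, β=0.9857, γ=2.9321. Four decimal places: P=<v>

P=0.2762

D^3_{2,0}(4.2069,0.9857,2.9321) = e^{-i·2·4.2069}·d^3_{2,0}(0.9857)·e^{-i·0·2.9321}. Compute d first:
c=cos(0.9857/2)=0.880988, s=sin(0.9857/2)=0.473139; N=√[120·1·6·6]=65.726707
The bounds max(0,m−m')=0 and min(l+m,l−m')=1 give 2 terms
  k=0: (−1)^2·65.7267/(12)·0.8810^4·0.4731^2 = +0.738614
  k=1: (−1)^3·65.7267/(12)·0.8810^2·0.4731^4 = -0.213037
d^3_{2,0}(0.9857) = +0.738614 -0.213037 = +0.525577
|D^3_{2,0}|² = |d^3_{2,0}(β)|² = (+0.525577)² = 0.276231 (the z-rotation phases have unit modulus)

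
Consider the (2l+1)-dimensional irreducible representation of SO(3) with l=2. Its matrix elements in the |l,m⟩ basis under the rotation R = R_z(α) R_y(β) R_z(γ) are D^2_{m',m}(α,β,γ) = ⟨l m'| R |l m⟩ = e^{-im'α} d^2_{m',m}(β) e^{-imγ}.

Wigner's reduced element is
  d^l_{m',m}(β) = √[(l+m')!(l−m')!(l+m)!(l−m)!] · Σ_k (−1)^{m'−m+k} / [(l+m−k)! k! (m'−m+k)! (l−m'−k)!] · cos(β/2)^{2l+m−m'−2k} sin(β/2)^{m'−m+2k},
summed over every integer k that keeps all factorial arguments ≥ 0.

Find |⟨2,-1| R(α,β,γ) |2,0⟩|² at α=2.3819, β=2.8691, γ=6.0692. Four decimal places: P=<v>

Split into d^2_{-1,0}(β=2.8691) × two z-phases.
c=cos(2.8691/2)=0.135825, s=sin(2.8691/2)=0.990733; N=√[1·6·2·2]=4.898979
k∈{1,2} keeps every argument non-negative
  k=1: (−1)^0·4.8990/(2)·0.1358^3·0.9907^1 = +0.006081
  k=2: (−1)^1·4.8990/(2)·0.1358^1·0.9907^3 = -0.323538
d^2_{-1,0}(2.8691) = +0.006081 -0.323538 = -0.317457
|D^2_{-1,0}|² = |d^2_{-1,0}(β)|² = (-0.317457)² = 0.100779 (the z-rotation phases have unit modulus)

P=0.1008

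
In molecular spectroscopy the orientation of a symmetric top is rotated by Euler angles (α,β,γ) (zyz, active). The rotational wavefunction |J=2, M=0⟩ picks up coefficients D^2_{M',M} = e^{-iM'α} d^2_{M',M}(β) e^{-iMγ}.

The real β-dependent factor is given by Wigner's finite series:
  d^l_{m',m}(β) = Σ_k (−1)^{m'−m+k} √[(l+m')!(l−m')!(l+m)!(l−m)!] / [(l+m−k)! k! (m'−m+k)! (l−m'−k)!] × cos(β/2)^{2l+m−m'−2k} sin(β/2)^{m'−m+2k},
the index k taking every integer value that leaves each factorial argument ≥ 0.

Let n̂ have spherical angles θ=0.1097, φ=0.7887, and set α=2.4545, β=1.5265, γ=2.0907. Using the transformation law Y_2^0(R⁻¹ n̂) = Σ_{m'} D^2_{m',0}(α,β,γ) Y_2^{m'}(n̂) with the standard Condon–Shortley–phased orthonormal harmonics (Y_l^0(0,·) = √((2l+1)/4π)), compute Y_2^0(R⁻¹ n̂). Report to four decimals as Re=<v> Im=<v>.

Need the full column D^2_{m',0} for m'=−2..2 at α=2.4545, β=1.5265, γ=2.0907.
cos(β/2)=0.722593, sin(β/2)=0.691274
d^2_{-2,0}: single k=2 term ⇒ +0.611172;  D = +0.119390-0.599397i
d^2_{-1,0}: k∈[1..2] ⇒ +0.638862 -0.584681 = +0.054181;  D = -0.041887+0.034366i
d^2_{0,0}: k∈[0..2] ⇒ +0.272631 -0.998039 +0.228349 = -0.497059;  D = -0.497059+0.000000i
d^2_{1,0}: k∈[0..1] ⇒ -0.638862 +0.584681 = -0.054181;  D = +0.041887+0.034366i
d^2_{2,0}: single k=0 term ⇒ +0.611172;  D = +0.119390+0.599397i
Y_2^{m'}(θ=0.1097,φ=0.7887) and Σ D·Y over m':
  (+0.1194-0.5994i)·(-0.0000-0.0046i)  (-0.0419+0.0344i)·(+0.0593-0.0596i)  (-0.4971+0.0000i)·(+0.6194+0.0000i)  (+0.0419+0.0344i)·(-0.0593-0.0596i)  (+0.1194+0.5994i)·(-0.0000+0.0046i)
Y_2^0(R⁻¹ n̂) = -0.314321+0.000000i

Re=-0.3143 Im=0.0000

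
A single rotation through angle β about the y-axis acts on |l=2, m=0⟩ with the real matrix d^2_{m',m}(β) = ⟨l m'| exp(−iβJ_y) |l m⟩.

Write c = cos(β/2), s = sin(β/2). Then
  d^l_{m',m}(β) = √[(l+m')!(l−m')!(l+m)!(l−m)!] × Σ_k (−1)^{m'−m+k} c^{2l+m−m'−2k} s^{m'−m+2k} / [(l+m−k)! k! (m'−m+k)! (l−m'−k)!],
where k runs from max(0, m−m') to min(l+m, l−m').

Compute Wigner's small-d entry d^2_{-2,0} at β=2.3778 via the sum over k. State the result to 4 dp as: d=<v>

d^2_{-2,0}(β=2.3778) via Wigner's sum:
With c≡cos(β/2)=0.372681 and s≡sin(β/2)=0.927960, N=[1·24·2·2]^{1/2}=9.797959
Admissible k: 2..2 (factorial args all ≥0)
  k=2: (−1)^0·9.7980/(4)·0.3727^2·0.9280^2 = +0.292960
d^2_{-2,0}(2.3778) = +0.292960

d=0.2930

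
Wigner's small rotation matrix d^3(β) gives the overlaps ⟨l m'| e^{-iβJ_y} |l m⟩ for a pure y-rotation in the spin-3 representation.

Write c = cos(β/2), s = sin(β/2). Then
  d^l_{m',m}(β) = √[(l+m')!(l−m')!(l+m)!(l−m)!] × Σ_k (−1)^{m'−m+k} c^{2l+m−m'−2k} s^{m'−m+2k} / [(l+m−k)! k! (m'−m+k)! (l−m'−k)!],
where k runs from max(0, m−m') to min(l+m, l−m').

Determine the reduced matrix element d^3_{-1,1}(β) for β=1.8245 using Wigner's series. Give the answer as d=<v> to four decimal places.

d=-0.4011

d^3_{-1,1}(β=1.8245) via Wigner's sum:
c=cos(1.8245/2)=0.611968, s=sin(1.8245/2)=0.790883; N=√[2·24·24·2]=48.000000
k: max(0,(1)−(-1))=2 … min(3+(1),3−(-1))=4
  k=2: (−1)^0·48.0000/(8)·0.6120^4·0.7909^2 = +0.526368
  k=3: (−1)^1·48.0000/(6)·0.6120^2·0.7909^4 = -1.172183
  k=4: (−1)^2·48.0000/(48)·0.6120^0·0.7909^6 = +0.244722
d^3_{-1,1}(1.8245) = +0.526368 -1.172183 +0.244722 = -0.401093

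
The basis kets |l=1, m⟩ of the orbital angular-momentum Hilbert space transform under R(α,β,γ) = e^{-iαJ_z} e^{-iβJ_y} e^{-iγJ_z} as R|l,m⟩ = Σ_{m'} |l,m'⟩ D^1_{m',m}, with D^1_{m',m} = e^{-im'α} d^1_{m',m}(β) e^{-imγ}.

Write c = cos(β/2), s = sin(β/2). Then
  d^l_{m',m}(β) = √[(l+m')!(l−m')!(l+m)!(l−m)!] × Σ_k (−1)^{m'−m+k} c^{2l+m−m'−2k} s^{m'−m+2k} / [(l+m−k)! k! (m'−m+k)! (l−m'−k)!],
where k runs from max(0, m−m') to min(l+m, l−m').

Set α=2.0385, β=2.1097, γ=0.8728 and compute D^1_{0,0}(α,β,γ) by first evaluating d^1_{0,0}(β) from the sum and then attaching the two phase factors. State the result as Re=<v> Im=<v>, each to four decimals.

D^1_{0,0}(2.0385,2.1097,0.8728) = e^{-i·0·2.0385}·d^1_{0,0}(2.1097)·e^{-i·0·0.8728}. Compute d first:
Half-angle: c=0.493358, s=0.869826. N=√(1·1·1·1)=1.000000
k∈{0,1} keeps every argument non-negative
  k=0: (−1)^0·1.0000/(1)·0.4934^2·0.8698^0 = +0.243402
  k=1: (−1)^1·1.0000/(1)·0.4934^0·0.8698^2 = -0.756598
d^1_{0,0}(2.1097) = +0.243402 -0.756598 = -0.513195
D = (+1.000000+0.000000i)·(-0.513195)·(+1.000000+0.000000i) = -0.513195+0.000000i

Re=-0.5132 Im=0.0000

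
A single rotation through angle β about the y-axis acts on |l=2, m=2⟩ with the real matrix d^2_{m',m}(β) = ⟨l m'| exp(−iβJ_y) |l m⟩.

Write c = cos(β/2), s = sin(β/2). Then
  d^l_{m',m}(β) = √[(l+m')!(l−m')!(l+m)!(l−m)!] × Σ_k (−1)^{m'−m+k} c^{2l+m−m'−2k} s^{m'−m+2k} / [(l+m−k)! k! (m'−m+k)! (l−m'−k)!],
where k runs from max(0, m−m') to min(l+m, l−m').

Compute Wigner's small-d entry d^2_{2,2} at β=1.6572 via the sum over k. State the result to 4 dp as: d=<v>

d^2_{2,2}(β=1.6572) via Wigner's sum:
With c≡cos(β/2)=0.675908 and s≡sin(β/2)=0.736986, N=[24·1·24·1]^{1/2}=24.000000
k: max(0,(2)−(2))=0 … min(2+(2),2−(2))=0
  k=0: (−1)^0·24.0000/(24)·0.6759^4·0.7370^0 = +0.208714
d^2_{2,2}(1.6572) = +0.208714

d=0.2087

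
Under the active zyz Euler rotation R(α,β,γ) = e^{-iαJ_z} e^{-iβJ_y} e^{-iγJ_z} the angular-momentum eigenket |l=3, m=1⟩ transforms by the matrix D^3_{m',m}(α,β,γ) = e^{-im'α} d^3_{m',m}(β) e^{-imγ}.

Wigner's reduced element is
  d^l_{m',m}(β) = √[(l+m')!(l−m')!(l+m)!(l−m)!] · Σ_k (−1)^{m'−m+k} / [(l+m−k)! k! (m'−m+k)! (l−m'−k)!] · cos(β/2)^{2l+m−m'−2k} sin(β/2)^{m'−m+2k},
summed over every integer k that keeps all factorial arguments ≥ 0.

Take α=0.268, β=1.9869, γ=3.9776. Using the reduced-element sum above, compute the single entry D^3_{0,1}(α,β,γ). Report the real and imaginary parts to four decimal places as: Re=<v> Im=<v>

D^3_{0,1}(0.268,1.9869,3.9776) = e^{-i·0·0.268}·d^3_{0,1}(1.9869)·e^{-i·1·3.9776}. Compute d first:
With c≡cos(β/2)=0.545802 and s≡sin(β/2)=0.837914, N=[6·6·24·2]^{1/2}=41.569219
k∈{1,2,3} keeps every argument non-negative
  k=1: (−1)^0·41.5692/(12)·0.5458^5·0.8379^1 = +0.140594
  k=2: (−1)^1·41.5692/(4)·0.5458^3·0.8379^3 = -0.994068
  k=3: (−1)^2·41.5692/(12)·0.5458^1·0.8379^5 = +0.780950
d^3_{0,1}(1.9869) = +0.140594 -0.994068 +0.780950 = -0.072525
Attach z-rotation phases: D = e^{-i(0)(0.268)}·(-0.072525)·e^{-i(1)(3.9776)} = +0.048623-0.053811i

Re=0.0486 Im=-0.0538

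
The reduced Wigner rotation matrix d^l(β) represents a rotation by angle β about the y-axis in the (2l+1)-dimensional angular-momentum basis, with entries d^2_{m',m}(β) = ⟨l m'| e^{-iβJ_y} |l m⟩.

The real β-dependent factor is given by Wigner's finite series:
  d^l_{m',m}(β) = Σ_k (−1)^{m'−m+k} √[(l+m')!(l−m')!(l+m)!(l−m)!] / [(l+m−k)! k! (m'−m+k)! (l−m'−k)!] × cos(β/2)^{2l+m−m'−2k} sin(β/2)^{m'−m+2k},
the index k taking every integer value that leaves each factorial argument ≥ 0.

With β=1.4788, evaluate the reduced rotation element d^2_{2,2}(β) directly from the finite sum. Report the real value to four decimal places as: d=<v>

d^2_{2,2}(β=1.4788) via Wigner's sum:
With c≡cos(β/2)=0.738873 and s≡sin(β/2)=0.673845, N=[24·1·24·1]^{1/2}=24.000000
Admissible k: 0..0 (factorial args all ≥0)
  k=0: (−1)^0·24.0000/(24)·0.7389^4·0.6738^0 = +0.298043
d^2_{2,2}(1.4788) = +0.298043

d=0.2980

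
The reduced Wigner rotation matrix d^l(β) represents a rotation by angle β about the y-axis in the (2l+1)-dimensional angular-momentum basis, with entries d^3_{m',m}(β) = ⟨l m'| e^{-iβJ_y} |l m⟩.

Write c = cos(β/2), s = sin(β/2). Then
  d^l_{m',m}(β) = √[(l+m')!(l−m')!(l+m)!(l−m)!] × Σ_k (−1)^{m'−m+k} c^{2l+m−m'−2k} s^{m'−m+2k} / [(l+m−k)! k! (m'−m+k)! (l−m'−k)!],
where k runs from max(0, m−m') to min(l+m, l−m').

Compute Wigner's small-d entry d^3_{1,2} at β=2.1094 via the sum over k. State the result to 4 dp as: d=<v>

d=-0.4196

d^3_{1,2}(β=2.1094) via Wigner's sum:
With c≡cos(β/2)=0.493489 and s≡sin(β/2)=0.869752, N=[24·2·120·1]^{1/2}=75.894664
k∈{1,2} keeps every argument non-negative
  k=1: (−1)^0·75.8947/(24)·0.4935^5·0.8698^1 = +0.080497
  k=2: (−1)^1·75.8947/(12)·0.4935^3·0.8698^3 = -0.500090
d^3_{1,2}(2.1094) = +0.080497 -0.500090 = -0.419593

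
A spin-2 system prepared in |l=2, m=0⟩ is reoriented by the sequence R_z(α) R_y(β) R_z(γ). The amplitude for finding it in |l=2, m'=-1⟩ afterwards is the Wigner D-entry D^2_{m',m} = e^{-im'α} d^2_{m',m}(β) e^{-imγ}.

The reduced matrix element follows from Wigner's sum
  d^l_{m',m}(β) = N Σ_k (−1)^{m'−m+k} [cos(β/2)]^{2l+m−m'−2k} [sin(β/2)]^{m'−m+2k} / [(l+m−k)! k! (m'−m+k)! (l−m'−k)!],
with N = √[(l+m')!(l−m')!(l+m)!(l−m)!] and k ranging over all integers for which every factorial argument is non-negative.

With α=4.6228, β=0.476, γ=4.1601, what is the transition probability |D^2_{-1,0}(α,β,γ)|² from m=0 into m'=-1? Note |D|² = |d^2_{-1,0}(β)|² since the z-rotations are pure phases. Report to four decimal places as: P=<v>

First d^2_{-1,0}(β=0.476), then the phase factors e^{-i(-1)α} and e^{-i(0)γ}:
With c≡cos(β/2)=0.971811 and s≡sin(β/2)=0.235759, N=[1·6·2·2]^{1/2}=4.898979
Admissible k: 1..2 (factorial args all ≥0)
  k=1: (−1)^0·4.8990/(2)·0.9718^3·0.2358^1 = +0.530018
  k=2: (−1)^1·4.8990/(2)·0.9718^1·0.2358^3 = -0.031194
d^2_{-1,0}(0.476) = +0.530018 -0.031194 = +0.498825
|D^2_{-1,0}|² = |d^2_{-1,0}(β)|² = (+0.498825)² = 0.248826 (the z-rotation phases have unit modulus)

P=0.2488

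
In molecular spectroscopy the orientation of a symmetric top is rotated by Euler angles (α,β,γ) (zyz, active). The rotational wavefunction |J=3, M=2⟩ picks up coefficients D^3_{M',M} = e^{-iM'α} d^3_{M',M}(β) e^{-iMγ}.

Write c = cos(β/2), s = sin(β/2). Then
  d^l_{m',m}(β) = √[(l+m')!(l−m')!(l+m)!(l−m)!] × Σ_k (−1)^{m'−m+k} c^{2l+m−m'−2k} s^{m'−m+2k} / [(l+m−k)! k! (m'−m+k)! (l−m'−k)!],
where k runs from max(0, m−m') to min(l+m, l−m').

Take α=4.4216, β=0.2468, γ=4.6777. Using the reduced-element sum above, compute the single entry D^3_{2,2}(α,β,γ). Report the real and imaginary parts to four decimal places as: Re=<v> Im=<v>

Split into d^3_{2,2}(β=0.2468) × two z-phases.
With c≡cos(β/2)=0.992396 and s≡sin(β/2)=0.123087, N=[120·1·120·1]^{1/2}=120.000000
The bounds max(0,m−m')=0 and min(l+m,l−m')=1 give 2 terms
  k=0: (−1)^0·120.0000/(120)·0.9924^6·0.1231^0 = +0.955234
  k=1: (−1)^1·120.0000/(24)·0.9924^4·0.1231^2 = -0.073474
d^3_{2,2}(0.2468) = +0.955234 -0.073474 = +0.881760
D = (-0.835597-0.549343i)·(+0.881760)·(-0.997594-0.069322i) = +0.701444+0.534300i

Re=0.7014 Im=0.5343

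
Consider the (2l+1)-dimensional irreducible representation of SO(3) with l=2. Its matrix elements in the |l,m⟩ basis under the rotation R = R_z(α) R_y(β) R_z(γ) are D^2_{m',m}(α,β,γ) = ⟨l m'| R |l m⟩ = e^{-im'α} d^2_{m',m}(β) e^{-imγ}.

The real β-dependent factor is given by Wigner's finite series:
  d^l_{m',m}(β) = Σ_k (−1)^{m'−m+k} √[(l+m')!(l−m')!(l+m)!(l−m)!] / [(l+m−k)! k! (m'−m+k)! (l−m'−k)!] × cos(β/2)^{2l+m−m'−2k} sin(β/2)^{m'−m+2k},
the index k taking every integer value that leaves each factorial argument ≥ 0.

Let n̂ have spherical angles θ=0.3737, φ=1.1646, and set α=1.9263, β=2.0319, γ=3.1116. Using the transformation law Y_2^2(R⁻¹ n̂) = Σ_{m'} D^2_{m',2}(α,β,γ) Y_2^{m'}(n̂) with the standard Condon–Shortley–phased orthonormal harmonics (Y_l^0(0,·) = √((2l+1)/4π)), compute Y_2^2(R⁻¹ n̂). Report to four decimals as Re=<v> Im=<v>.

Re=0.3134 Im=0.2043

Need the full column D^2_{m',2} for m'=−2..2 at α=1.9263, β=2.0319, γ=3.1116.
cos(β/2)=0.526813, sin(β/2)=0.849981
d^2_{-2,2}: single k=4 term ⇒ +0.521961;  D = -0.374360-0.363727i
d^2_{-1,2}: single k=3 term ⇒ +0.647015;  D = -0.261160+0.591967i
d^2_{0,2}: single k=2 term ⇒ +0.491142;  D = +0.490258+0.029444i
d^2_{1,2}: single k=1 term ⇒ +0.248547;  D = -0.072386-0.237773i
d^2_{2,2}: single k=0 term ⇒ +0.077024;  D = -0.061270+0.046676i
Y_2^{m'}(θ=0.3737,φ=1.1646) and Σ D·Y over m':
  (-0.3744-0.3637i)·(-0.0354-0.0374i)  (-0.2612+0.5920i)·(+0.1037-0.2412i)  (+0.4903+0.0294i)·(+0.5047+0.0000i)  (-0.0724-0.2378i)·(-0.1037-0.2412i)  (-0.0613+0.0467i)·(-0.0354+0.0374i)
Y_2^2(R⁻¹ n̂) = +0.313360+0.204316i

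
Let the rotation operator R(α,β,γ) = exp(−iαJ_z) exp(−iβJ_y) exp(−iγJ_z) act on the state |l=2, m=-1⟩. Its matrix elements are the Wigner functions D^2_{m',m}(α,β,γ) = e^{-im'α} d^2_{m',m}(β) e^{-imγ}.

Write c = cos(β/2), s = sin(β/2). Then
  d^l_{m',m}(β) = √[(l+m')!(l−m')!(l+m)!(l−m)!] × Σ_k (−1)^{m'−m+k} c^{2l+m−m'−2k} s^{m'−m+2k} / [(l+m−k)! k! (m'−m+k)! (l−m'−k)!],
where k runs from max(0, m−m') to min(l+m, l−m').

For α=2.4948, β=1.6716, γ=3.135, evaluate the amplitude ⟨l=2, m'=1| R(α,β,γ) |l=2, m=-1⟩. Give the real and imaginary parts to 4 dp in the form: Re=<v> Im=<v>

Re=0.3525 Im=0.2626

Split into d^2_{1,-1}(β=1.6716) × two z-phases.
c=cos(1.6716/2)=0.670584, s=sin(1.6716/2)=0.741833; N=√[6·1·1·6]=6.000000
k: max(0,(-1)−(1))=0 … min(2+(-1),2−(1))=1
  k=0: (−1)^2·6.0000/(2)·0.6706^2·0.7418^2 = +0.742405
  k=1: (−1)^3·6.0000/(6)·0.6706^0·0.7418^4 = -0.302848
d^2_{1,-1}(1.6716) = +0.742405 -0.302848 = +0.439556
Attach z-rotation phases: D = e^{-i(1)(2.4948)}·(+0.439556)·e^{-i(-1)(3.135)} = +0.352514+0.262572i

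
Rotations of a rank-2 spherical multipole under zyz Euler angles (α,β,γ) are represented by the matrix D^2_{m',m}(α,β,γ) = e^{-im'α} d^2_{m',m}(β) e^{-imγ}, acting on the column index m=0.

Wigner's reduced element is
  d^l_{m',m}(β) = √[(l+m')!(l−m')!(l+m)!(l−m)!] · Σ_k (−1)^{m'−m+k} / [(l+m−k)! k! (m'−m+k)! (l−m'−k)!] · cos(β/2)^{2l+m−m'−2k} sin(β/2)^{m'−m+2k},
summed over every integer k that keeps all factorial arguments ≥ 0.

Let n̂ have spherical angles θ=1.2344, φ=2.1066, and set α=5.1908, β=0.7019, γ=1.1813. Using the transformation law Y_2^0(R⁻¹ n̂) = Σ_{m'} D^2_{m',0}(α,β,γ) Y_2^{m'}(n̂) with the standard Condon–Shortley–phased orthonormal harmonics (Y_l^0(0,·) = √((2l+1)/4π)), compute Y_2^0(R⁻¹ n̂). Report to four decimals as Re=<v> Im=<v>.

Re=-0.1952 Im=0.0000

Need the full column D^2_{m',0} for m'=−2..2 at α=5.1908, β=0.7019, γ=1.1813.
cos(β/2)=0.939047, sin(β/2)=0.343790
d^2_{-2,0}: single k=2 term ⇒ +0.255292;  D = -0.147079-0.208666i
d^2_{-1,0}: k∈[1..2] ⇒ +0.697317 -0.093464 = +0.603853;  D = +0.277995-0.536057i
d^2_{0,0}: k∈[0..2] ⇒ +0.777586 -0.416889 +0.013969 = +0.374666;  D = +0.374666+0.000000i
d^2_{1,0}: k∈[0..1] ⇒ -0.697317 +0.093464 = -0.603853;  D = -0.277995-0.536057i
d^2_{2,0}: single k=0 term ⇒ +0.255292;  D = -0.147079+0.208666i
Y_2^{m'}(θ=1.2344,φ=2.1066) and Σ D·Y over m':
  (-0.1471-0.2087i)·(-0.1648+0.3022i)  (+0.2780-0.5361i)·(-0.1229-0.2070i)  (+0.3747+0.0000i)·(-0.2123+0.0000i)  (-0.2780-0.5361i)·(+0.1229-0.2070i)  (-0.1471+0.2087i)·(-0.1648-0.3022i)
Y_2^0(R⁻¹ n̂) = -0.195197+0.000000i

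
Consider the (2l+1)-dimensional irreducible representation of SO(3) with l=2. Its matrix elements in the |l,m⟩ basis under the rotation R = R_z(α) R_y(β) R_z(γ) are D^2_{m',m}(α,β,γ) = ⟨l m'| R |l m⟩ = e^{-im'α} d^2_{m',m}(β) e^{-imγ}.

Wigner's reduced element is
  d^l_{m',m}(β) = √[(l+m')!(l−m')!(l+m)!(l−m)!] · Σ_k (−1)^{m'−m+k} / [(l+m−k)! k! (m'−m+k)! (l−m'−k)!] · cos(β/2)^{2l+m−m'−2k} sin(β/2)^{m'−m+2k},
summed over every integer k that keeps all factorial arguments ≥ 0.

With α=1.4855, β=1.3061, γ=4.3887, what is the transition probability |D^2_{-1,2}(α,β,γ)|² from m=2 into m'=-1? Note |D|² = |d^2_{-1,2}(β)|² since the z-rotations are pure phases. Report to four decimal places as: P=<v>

P=0.1270

D^2_{-1,2}(1.4855,1.3061,4.3887) = e^{-i·-1·1.4855}·d^2_{-1,2}(1.3061)·e^{-i·2·4.3887}. Compute d first:
With c≡cos(β/2)=0.794234 and s≡sin(β/2)=0.607612, N=[1·6·24·1]^{1/2}=12.000000
k: max(0,(2)−(-1))=3 … min(2+(2),2−(-1))=3
  k=3: (−1)^0·12.0000/(6)·0.7942^1·0.6076^3 = +0.356334
d^2_{-1,2}(1.3061) = +0.356334
|D^2_{-1,2}|² = |d^2_{-1,2}(β)|² = (+0.356334)² = 0.126974 (the z-rotation phases have unit modulus)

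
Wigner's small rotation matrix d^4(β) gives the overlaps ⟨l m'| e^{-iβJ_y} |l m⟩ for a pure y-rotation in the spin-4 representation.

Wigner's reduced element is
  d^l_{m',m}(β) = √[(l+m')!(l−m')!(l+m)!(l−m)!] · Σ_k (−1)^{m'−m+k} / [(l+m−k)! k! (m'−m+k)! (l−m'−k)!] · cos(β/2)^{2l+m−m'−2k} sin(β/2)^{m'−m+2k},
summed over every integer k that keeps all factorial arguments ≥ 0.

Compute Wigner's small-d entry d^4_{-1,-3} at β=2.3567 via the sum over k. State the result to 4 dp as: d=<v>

d=-0.1851

d^4_{-1,-3}(β=2.3567) via Wigner's sum:
Half-angle: c=0.382450, s=0.923976. N=√(6·120·1·5040)=1904.940944
Admissible k: 0..1 (factorial args all ≥0)
  k=0: (−1)^2·1904.9409/(240)·0.3824^6·0.9240^2 = +0.021205
  k=1: (−1)^3·1904.9409/(144)·0.3824^4·0.9240^4 = -0.206282
d^4_{-1,-3}(2.3567) = +0.021205 -0.206282 = -0.185077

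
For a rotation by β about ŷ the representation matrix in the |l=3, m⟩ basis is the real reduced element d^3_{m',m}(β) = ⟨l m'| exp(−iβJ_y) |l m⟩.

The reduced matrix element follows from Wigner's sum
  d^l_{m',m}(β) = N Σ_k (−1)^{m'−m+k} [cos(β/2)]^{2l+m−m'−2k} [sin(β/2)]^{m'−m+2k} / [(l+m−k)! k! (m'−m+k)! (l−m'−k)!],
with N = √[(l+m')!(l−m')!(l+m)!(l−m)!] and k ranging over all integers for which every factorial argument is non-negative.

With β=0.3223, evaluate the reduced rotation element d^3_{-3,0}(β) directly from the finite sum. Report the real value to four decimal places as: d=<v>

d^3_{-3,0}(β=0.3223) via Wigner's sum:
c=cos(0.3223/2)=0.987043, s=sin(0.3223/2)=0.160453; N=√[1·720·6·6]=160.996894
k: max(0,(0)−(-3))=3 … min(3+(0),3−(-3))=3
  k=3: (−1)^0·160.9969/(36)·0.9870^3·0.1605^3 = +0.017765
d^3_{-3,0}(0.3223) = +0.017765

d=0.0178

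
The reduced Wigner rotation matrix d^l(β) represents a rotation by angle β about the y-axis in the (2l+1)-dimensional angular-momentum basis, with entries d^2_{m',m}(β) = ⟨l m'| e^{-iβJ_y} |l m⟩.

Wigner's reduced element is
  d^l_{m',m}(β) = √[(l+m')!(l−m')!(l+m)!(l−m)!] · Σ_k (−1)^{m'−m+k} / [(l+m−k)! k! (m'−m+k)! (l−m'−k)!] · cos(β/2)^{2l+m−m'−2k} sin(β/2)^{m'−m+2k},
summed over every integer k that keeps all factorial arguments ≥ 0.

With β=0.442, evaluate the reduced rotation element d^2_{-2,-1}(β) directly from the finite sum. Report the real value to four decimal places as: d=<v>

d^2_{-2,-1}(β=0.442) via Wigner's sum:
Half-angle: c=0.975679, s=0.219205. N=√(1·24·1·6)=12.000000
The bounds max(0,m−m')=1 and min(l+m,l−m')=1 give 1 term
  k=1: (−1)^0·12.0000/(6)·0.9757^3·0.2192^1 = +0.407194
d^2_{-2,-1}(0.442) = +0.407194

d=0.4072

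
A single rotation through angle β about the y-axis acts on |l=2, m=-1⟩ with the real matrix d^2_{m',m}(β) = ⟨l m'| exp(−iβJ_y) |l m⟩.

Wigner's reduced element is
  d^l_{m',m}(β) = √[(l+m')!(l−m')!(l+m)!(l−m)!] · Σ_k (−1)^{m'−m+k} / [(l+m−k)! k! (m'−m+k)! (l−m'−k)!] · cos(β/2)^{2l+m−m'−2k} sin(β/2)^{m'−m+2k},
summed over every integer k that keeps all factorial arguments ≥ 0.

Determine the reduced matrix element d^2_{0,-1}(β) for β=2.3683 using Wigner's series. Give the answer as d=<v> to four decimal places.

d=0.6122

d^2_{0,-1}(β=2.3683) via Wigner's sum:
With c≡cos(β/2)=0.377084 and s≡sin(β/2)=0.926179, N=[2·2·1·6]^{1/2}=4.898979
The bounds max(0,m−m')=0 and min(l+m,l−m')=1 give 2 terms
  k=0: (−1)^1·4.8990/(2)·0.3771^3·0.9262^1 = -0.121643
  k=1: (−1)^2·4.8990/(2)·0.3771^1·0.9262^3 = +0.733836
d^2_{0,-1}(2.3683) = -0.121643 +0.733836 = +0.612193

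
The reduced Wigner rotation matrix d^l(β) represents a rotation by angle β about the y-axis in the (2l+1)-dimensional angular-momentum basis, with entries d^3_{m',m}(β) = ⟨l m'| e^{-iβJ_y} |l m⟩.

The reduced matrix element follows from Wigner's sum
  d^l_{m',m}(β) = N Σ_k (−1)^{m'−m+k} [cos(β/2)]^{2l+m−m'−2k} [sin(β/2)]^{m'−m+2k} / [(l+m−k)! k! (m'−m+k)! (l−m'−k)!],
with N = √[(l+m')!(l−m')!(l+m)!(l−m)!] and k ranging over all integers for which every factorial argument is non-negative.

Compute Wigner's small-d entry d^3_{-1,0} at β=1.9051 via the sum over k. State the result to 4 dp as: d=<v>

d^3_{-1,0}(β=1.9051) via Wigner's sum:
With c≡cos(β/2)=0.579607 and s≡sin(β/2)=0.814896, N=[2·24·6·6]^{1/2}=41.569219
Admissible k: 1..3 (factorial args all ≥0)
  k=1: (−1)^0·41.5692/(12)·0.5796^5·0.8149^1 = +0.184655
  k=2: (−1)^1·41.5692/(4)·0.5796^3·0.8149^3 = -1.095014
  k=3: (−1)^2·41.5692/(12)·0.5796^1·0.8149^5 = +0.721499
d^3_{-1,0}(1.9051) = +0.184655 -1.095014 +0.721499 = -0.188860

d=-0.1889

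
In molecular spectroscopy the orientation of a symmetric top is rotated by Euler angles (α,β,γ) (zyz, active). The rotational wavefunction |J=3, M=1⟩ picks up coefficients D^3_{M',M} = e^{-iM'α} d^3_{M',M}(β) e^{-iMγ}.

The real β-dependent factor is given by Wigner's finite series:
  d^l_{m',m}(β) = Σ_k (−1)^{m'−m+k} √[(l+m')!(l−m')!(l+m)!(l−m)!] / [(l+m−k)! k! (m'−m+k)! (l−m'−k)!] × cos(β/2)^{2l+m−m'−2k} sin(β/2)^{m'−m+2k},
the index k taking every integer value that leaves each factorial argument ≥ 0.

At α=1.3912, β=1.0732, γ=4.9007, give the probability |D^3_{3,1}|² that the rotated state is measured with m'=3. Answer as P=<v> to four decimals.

Split into d^3_{3,1}(β=1.0732) × two z-phases.
c=cos(1.0732/2)=0.859452, s=sin(1.0732/2)=0.511217; N=√[720·1·24·2]=185.903201
k∈{0} keeps every argument non-negative
  k=0: (−1)^2·185.9032/(48)·0.8595^4·0.5112^2 = +0.552258
d^3_{3,1}(1.0732) = +0.552258
|D^3_{3,1}|² = |d^3_{3,1}(β)|² = (+0.552258)² = 0.304989 (the z-rotation phases have unit modulus)

P=0.3050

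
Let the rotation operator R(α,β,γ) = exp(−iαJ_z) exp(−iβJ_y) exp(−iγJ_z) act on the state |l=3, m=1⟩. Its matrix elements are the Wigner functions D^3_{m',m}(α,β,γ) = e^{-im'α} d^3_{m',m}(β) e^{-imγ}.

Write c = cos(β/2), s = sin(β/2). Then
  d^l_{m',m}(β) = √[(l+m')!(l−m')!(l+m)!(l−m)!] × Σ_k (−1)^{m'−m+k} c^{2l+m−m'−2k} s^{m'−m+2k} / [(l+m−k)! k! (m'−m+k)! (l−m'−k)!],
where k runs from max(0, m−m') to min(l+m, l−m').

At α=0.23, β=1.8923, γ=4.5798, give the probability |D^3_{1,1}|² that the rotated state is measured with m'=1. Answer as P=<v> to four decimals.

P=0.0978

First d^3_{1,1}(β=1.8923), then the phase factors e^{-i(1)α} and e^{-i(1)γ}:
With c≡cos(β/2)=0.584810 and s≡sin(β/2)=0.811170, N=[24·2·24·2]^{1/2}=48.000000
The bounds max(0,m−m')=0 and min(l+m,l−m')=2 give 3 terms
  k=0: (−1)^0·48.0000/(48)·0.5848^6·0.8112^0 = +0.040003
  k=1: (−1)^1·48.0000/(6)·0.5848^4·0.8112^2 = -0.615707
  k=2: (−1)^2·48.0000/(8)·0.5848^2·0.8112^4 = +0.888442
d^3_{1,1}(1.8923) = +0.040003 -0.615707 +0.888442 = +0.312738
|D^3_{1,1}|² = |d^3_{1,1}(β)|² = (+0.312738)² = 0.097805 (the z-rotation phases have unit modulus)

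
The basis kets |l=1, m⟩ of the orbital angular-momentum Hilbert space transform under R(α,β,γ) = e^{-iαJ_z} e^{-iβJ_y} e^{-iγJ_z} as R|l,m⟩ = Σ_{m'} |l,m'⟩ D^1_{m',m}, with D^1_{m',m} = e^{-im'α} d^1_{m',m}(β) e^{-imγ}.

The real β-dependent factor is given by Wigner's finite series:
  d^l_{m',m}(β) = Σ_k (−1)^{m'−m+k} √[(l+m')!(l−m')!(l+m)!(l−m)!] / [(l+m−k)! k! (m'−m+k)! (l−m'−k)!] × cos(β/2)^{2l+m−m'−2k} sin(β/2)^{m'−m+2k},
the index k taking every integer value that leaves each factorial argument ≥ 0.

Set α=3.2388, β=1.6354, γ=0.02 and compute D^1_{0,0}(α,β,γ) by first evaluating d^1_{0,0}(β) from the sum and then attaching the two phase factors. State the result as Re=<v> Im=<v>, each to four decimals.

Re=-0.0646 Im=0.0000

D^1_{0,0}(3.2388,1.6354,0.02) = e^{-i·0·3.2388}·d^1_{0,0}(1.6354)·e^{-i·0·0.02}. Compute d first:
With c≡cos(β/2)=0.683901 and s≡sin(β/2)=0.729575, N=[1·1·1·1]^{1/2}=1.000000
The bounds max(0,m−m')=0 and min(l+m,l−m')=1 give 2 terms
  k=0: (−1)^0·1.0000/(1)·0.6839^2·0.7296^0 = +0.467721
  k=1: (−1)^1·1.0000/(1)·0.6839^0·0.7296^2 = -0.532279
d^1_{0,0}(1.6354) = +0.467721 -0.532279 = -0.064559
D = (+1.000000+0.000000i)·(-0.064559)·(+1.000000+0.000000i) = -0.064559+0.000000i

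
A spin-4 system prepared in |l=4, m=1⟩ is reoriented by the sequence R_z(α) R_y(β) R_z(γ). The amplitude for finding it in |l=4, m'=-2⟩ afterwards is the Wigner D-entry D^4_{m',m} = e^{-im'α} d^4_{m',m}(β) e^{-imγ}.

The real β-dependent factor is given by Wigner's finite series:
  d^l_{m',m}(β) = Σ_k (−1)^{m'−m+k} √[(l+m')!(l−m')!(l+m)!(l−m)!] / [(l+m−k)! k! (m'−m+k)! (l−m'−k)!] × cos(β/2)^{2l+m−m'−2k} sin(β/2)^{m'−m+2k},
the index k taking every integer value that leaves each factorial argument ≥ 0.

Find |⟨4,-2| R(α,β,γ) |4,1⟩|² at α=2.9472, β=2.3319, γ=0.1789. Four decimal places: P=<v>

P=0.0324

First d^4_{-2,1}(β=2.3319), then the phase factors e^{-i(-2)α} and e^{-i(1)γ}:
Half-angle: c=0.393878, s=0.919163. N=√(2·720·120·6)=1018.233765
Admissible k: 3..5 (factorial args all ≥0)
  k=3: (−1)^0·1018.2338/(72)·0.3939^5·0.9192^3 = +0.104111
  k=4: (−1)^1·1018.2338/(48)·0.3939^3·0.9192^5 = -0.850457
  k=5: (−1)^2·1018.2338/(240)·0.3939^1·0.9192^7 = +0.926286
d^4_{-2,1}(2.3319) = +0.104111 -0.850457 +0.926286 = +0.179940
|D^4_{-2,1}|² = |d^4_{-2,1}(β)|² = (+0.179940)² = 0.032378 (the z-rotation phases have unit modulus)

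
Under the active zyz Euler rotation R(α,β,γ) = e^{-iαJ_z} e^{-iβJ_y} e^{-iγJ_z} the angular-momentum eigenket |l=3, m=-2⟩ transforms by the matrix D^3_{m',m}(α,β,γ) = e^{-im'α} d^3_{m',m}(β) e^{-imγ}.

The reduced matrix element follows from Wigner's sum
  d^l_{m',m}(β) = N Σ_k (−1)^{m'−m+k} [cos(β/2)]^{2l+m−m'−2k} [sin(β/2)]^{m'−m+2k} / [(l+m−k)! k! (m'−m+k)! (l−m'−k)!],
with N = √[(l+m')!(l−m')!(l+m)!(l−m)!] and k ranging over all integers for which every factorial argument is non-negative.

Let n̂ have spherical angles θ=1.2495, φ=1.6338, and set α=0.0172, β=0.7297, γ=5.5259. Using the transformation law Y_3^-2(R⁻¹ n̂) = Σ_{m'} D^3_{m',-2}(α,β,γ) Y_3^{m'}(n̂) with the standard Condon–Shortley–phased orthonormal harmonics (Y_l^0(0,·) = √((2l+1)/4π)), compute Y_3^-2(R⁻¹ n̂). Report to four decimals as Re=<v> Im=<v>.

Need the full column D^3_{m',-2} for m'=−3..3 at α=0.0172, β=0.7297, γ=5.5259.
cos(β/2)=0.934177, sin(β/2)=0.356809
d^3_{-3,-2}: single k=1 term ⇒ +0.621811;  D = +0.066917-0.618199i
d^3_{-2,-2}: k∈[0..1] ⇒ +0.664624 -0.484796 = +0.179827;  D = +0.016275-0.179090i
d^3_{-1,-2}: k∈[0..1] ⇒ -0.802754 +0.234221 = -0.568533;  D = -0.041707+0.567001i
d^3_{0,-2}: k∈[0..1] ⇒ +0.531068 -0.077475 = +0.453592;  D = +0.025490-0.452876i
d^3_{1,-2}: k∈[0..1] ⇒ -0.234221 +0.017085 = -0.217136;  D = -0.008472+0.216971i
d^3_{2,-2}: k∈[0..1] ⇒ +0.070725 -0.002064 = +0.068661;  D = +0.001498-0.068645i
d^3_{3,-2}: single k=0 term ⇒ -0.013234;  D = -0.000061+0.013234i
Y_3^{m'}(θ=1.2495,φ=1.6338) and Σ D·Y over m':
  (+0.0669-0.6182i)·(+0.0670+0.3500i)  (+0.0163-0.1791i)·(-0.2883+0.0365i)  (-0.0417+0.5670i)·(+0.0097+0.1534i)  (+0.0255-0.4529i)·(-0.2948+0.0000i)  (-0.0085+0.2170i)·(-0.0097+0.1534i)  (+0.0015-0.0686i)·(-0.2883-0.0365i)  (-0.0001+0.0132i)·(-0.0670+0.3500i)
Y_3^-2(R⁻¹ n̂) = +0.087038+0.182258i

Re=0.0870 Im=0.1823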